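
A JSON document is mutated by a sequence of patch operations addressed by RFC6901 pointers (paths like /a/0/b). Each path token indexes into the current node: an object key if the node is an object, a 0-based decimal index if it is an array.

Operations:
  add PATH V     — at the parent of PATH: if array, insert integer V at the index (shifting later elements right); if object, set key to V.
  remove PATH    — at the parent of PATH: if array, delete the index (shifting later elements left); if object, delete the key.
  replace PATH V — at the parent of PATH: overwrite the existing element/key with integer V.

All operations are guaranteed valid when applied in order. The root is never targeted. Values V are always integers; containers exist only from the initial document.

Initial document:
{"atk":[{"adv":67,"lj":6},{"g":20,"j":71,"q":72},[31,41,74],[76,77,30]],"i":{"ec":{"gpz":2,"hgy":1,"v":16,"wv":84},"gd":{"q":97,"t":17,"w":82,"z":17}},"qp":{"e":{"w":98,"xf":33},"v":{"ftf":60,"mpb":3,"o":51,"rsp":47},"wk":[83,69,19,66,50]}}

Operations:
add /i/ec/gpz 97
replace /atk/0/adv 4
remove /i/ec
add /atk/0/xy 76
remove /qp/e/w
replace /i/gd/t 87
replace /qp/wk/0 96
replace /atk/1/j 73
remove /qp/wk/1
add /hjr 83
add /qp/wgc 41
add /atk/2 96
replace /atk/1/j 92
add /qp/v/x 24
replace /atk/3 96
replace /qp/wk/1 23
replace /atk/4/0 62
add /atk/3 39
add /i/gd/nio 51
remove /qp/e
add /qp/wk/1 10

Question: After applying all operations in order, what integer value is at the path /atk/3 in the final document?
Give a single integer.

Answer: 39

Derivation:
After op 1 (add /i/ec/gpz 97): {"atk":[{"adv":67,"lj":6},{"g":20,"j":71,"q":72},[31,41,74],[76,77,30]],"i":{"ec":{"gpz":97,"hgy":1,"v":16,"wv":84},"gd":{"q":97,"t":17,"w":82,"z":17}},"qp":{"e":{"w":98,"xf":33},"v":{"ftf":60,"mpb":3,"o":51,"rsp":47},"wk":[83,69,19,66,50]}}
After op 2 (replace /atk/0/adv 4): {"atk":[{"adv":4,"lj":6},{"g":20,"j":71,"q":72},[31,41,74],[76,77,30]],"i":{"ec":{"gpz":97,"hgy":1,"v":16,"wv":84},"gd":{"q":97,"t":17,"w":82,"z":17}},"qp":{"e":{"w":98,"xf":33},"v":{"ftf":60,"mpb":3,"o":51,"rsp":47},"wk":[83,69,19,66,50]}}
After op 3 (remove /i/ec): {"atk":[{"adv":4,"lj":6},{"g":20,"j":71,"q":72},[31,41,74],[76,77,30]],"i":{"gd":{"q":97,"t":17,"w":82,"z":17}},"qp":{"e":{"w":98,"xf":33},"v":{"ftf":60,"mpb":3,"o":51,"rsp":47},"wk":[83,69,19,66,50]}}
After op 4 (add /atk/0/xy 76): {"atk":[{"adv":4,"lj":6,"xy":76},{"g":20,"j":71,"q":72},[31,41,74],[76,77,30]],"i":{"gd":{"q":97,"t":17,"w":82,"z":17}},"qp":{"e":{"w":98,"xf":33},"v":{"ftf":60,"mpb":3,"o":51,"rsp":47},"wk":[83,69,19,66,50]}}
After op 5 (remove /qp/e/w): {"atk":[{"adv":4,"lj":6,"xy":76},{"g":20,"j":71,"q":72},[31,41,74],[76,77,30]],"i":{"gd":{"q":97,"t":17,"w":82,"z":17}},"qp":{"e":{"xf":33},"v":{"ftf":60,"mpb":3,"o":51,"rsp":47},"wk":[83,69,19,66,50]}}
After op 6 (replace /i/gd/t 87): {"atk":[{"adv":4,"lj":6,"xy":76},{"g":20,"j":71,"q":72},[31,41,74],[76,77,30]],"i":{"gd":{"q":97,"t":87,"w":82,"z":17}},"qp":{"e":{"xf":33},"v":{"ftf":60,"mpb":3,"o":51,"rsp":47},"wk":[83,69,19,66,50]}}
After op 7 (replace /qp/wk/0 96): {"atk":[{"adv":4,"lj":6,"xy":76},{"g":20,"j":71,"q":72},[31,41,74],[76,77,30]],"i":{"gd":{"q":97,"t":87,"w":82,"z":17}},"qp":{"e":{"xf":33},"v":{"ftf":60,"mpb":3,"o":51,"rsp":47},"wk":[96,69,19,66,50]}}
After op 8 (replace /atk/1/j 73): {"atk":[{"adv":4,"lj":6,"xy":76},{"g":20,"j":73,"q":72},[31,41,74],[76,77,30]],"i":{"gd":{"q":97,"t":87,"w":82,"z":17}},"qp":{"e":{"xf":33},"v":{"ftf":60,"mpb":3,"o":51,"rsp":47},"wk":[96,69,19,66,50]}}
After op 9 (remove /qp/wk/1): {"atk":[{"adv":4,"lj":6,"xy":76},{"g":20,"j":73,"q":72},[31,41,74],[76,77,30]],"i":{"gd":{"q":97,"t":87,"w":82,"z":17}},"qp":{"e":{"xf":33},"v":{"ftf":60,"mpb":3,"o":51,"rsp":47},"wk":[96,19,66,50]}}
After op 10 (add /hjr 83): {"atk":[{"adv":4,"lj":6,"xy":76},{"g":20,"j":73,"q":72},[31,41,74],[76,77,30]],"hjr":83,"i":{"gd":{"q":97,"t":87,"w":82,"z":17}},"qp":{"e":{"xf":33},"v":{"ftf":60,"mpb":3,"o":51,"rsp":47},"wk":[96,19,66,50]}}
After op 11 (add /qp/wgc 41): {"atk":[{"adv":4,"lj":6,"xy":76},{"g":20,"j":73,"q":72},[31,41,74],[76,77,30]],"hjr":83,"i":{"gd":{"q":97,"t":87,"w":82,"z":17}},"qp":{"e":{"xf":33},"v":{"ftf":60,"mpb":3,"o":51,"rsp":47},"wgc":41,"wk":[96,19,66,50]}}
After op 12 (add /atk/2 96): {"atk":[{"adv":4,"lj":6,"xy":76},{"g":20,"j":73,"q":72},96,[31,41,74],[76,77,30]],"hjr":83,"i":{"gd":{"q":97,"t":87,"w":82,"z":17}},"qp":{"e":{"xf":33},"v":{"ftf":60,"mpb":3,"o":51,"rsp":47},"wgc":41,"wk":[96,19,66,50]}}
After op 13 (replace /atk/1/j 92): {"atk":[{"adv":4,"lj":6,"xy":76},{"g":20,"j":92,"q":72},96,[31,41,74],[76,77,30]],"hjr":83,"i":{"gd":{"q":97,"t":87,"w":82,"z":17}},"qp":{"e":{"xf":33},"v":{"ftf":60,"mpb":3,"o":51,"rsp":47},"wgc":41,"wk":[96,19,66,50]}}
After op 14 (add /qp/v/x 24): {"atk":[{"adv":4,"lj":6,"xy":76},{"g":20,"j":92,"q":72},96,[31,41,74],[76,77,30]],"hjr":83,"i":{"gd":{"q":97,"t":87,"w":82,"z":17}},"qp":{"e":{"xf":33},"v":{"ftf":60,"mpb":3,"o":51,"rsp":47,"x":24},"wgc":41,"wk":[96,19,66,50]}}
After op 15 (replace /atk/3 96): {"atk":[{"adv":4,"lj":6,"xy":76},{"g":20,"j":92,"q":72},96,96,[76,77,30]],"hjr":83,"i":{"gd":{"q":97,"t":87,"w":82,"z":17}},"qp":{"e":{"xf":33},"v":{"ftf":60,"mpb":3,"o":51,"rsp":47,"x":24},"wgc":41,"wk":[96,19,66,50]}}
After op 16 (replace /qp/wk/1 23): {"atk":[{"adv":4,"lj":6,"xy":76},{"g":20,"j":92,"q":72},96,96,[76,77,30]],"hjr":83,"i":{"gd":{"q":97,"t":87,"w":82,"z":17}},"qp":{"e":{"xf":33},"v":{"ftf":60,"mpb":3,"o":51,"rsp":47,"x":24},"wgc":41,"wk":[96,23,66,50]}}
After op 17 (replace /atk/4/0 62): {"atk":[{"adv":4,"lj":6,"xy":76},{"g":20,"j":92,"q":72},96,96,[62,77,30]],"hjr":83,"i":{"gd":{"q":97,"t":87,"w":82,"z":17}},"qp":{"e":{"xf":33},"v":{"ftf":60,"mpb":3,"o":51,"rsp":47,"x":24},"wgc":41,"wk":[96,23,66,50]}}
After op 18 (add /atk/3 39): {"atk":[{"adv":4,"lj":6,"xy":76},{"g":20,"j":92,"q":72},96,39,96,[62,77,30]],"hjr":83,"i":{"gd":{"q":97,"t":87,"w":82,"z":17}},"qp":{"e":{"xf":33},"v":{"ftf":60,"mpb":3,"o":51,"rsp":47,"x":24},"wgc":41,"wk":[96,23,66,50]}}
After op 19 (add /i/gd/nio 51): {"atk":[{"adv":4,"lj":6,"xy":76},{"g":20,"j":92,"q":72},96,39,96,[62,77,30]],"hjr":83,"i":{"gd":{"nio":51,"q":97,"t":87,"w":82,"z":17}},"qp":{"e":{"xf":33},"v":{"ftf":60,"mpb":3,"o":51,"rsp":47,"x":24},"wgc":41,"wk":[96,23,66,50]}}
After op 20 (remove /qp/e): {"atk":[{"adv":4,"lj":6,"xy":76},{"g":20,"j":92,"q":72},96,39,96,[62,77,30]],"hjr":83,"i":{"gd":{"nio":51,"q":97,"t":87,"w":82,"z":17}},"qp":{"v":{"ftf":60,"mpb":3,"o":51,"rsp":47,"x":24},"wgc":41,"wk":[96,23,66,50]}}
After op 21 (add /qp/wk/1 10): {"atk":[{"adv":4,"lj":6,"xy":76},{"g":20,"j":92,"q":72},96,39,96,[62,77,30]],"hjr":83,"i":{"gd":{"nio":51,"q":97,"t":87,"w":82,"z":17}},"qp":{"v":{"ftf":60,"mpb":3,"o":51,"rsp":47,"x":24},"wgc":41,"wk":[96,10,23,66,50]}}
Value at /atk/3: 39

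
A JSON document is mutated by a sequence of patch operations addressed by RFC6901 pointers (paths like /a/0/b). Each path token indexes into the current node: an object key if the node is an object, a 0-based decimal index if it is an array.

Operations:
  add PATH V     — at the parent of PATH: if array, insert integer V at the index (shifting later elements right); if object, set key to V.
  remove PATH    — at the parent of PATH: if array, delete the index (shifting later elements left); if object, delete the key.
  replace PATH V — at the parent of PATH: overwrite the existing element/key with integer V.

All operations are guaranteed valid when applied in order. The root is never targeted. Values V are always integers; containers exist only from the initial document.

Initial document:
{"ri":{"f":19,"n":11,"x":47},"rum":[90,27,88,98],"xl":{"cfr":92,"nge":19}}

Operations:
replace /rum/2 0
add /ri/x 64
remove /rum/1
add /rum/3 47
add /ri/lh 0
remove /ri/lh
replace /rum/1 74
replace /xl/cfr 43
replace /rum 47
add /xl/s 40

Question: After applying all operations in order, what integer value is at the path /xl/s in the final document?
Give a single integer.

After op 1 (replace /rum/2 0): {"ri":{"f":19,"n":11,"x":47},"rum":[90,27,0,98],"xl":{"cfr":92,"nge":19}}
After op 2 (add /ri/x 64): {"ri":{"f":19,"n":11,"x":64},"rum":[90,27,0,98],"xl":{"cfr":92,"nge":19}}
After op 3 (remove /rum/1): {"ri":{"f":19,"n":11,"x":64},"rum":[90,0,98],"xl":{"cfr":92,"nge":19}}
After op 4 (add /rum/3 47): {"ri":{"f":19,"n":11,"x":64},"rum":[90,0,98,47],"xl":{"cfr":92,"nge":19}}
After op 5 (add /ri/lh 0): {"ri":{"f":19,"lh":0,"n":11,"x":64},"rum":[90,0,98,47],"xl":{"cfr":92,"nge":19}}
After op 6 (remove /ri/lh): {"ri":{"f":19,"n":11,"x":64},"rum":[90,0,98,47],"xl":{"cfr":92,"nge":19}}
After op 7 (replace /rum/1 74): {"ri":{"f":19,"n":11,"x":64},"rum":[90,74,98,47],"xl":{"cfr":92,"nge":19}}
After op 8 (replace /xl/cfr 43): {"ri":{"f":19,"n":11,"x":64},"rum":[90,74,98,47],"xl":{"cfr":43,"nge":19}}
After op 9 (replace /rum 47): {"ri":{"f":19,"n":11,"x":64},"rum":47,"xl":{"cfr":43,"nge":19}}
After op 10 (add /xl/s 40): {"ri":{"f":19,"n":11,"x":64},"rum":47,"xl":{"cfr":43,"nge":19,"s":40}}
Value at /xl/s: 40

Answer: 40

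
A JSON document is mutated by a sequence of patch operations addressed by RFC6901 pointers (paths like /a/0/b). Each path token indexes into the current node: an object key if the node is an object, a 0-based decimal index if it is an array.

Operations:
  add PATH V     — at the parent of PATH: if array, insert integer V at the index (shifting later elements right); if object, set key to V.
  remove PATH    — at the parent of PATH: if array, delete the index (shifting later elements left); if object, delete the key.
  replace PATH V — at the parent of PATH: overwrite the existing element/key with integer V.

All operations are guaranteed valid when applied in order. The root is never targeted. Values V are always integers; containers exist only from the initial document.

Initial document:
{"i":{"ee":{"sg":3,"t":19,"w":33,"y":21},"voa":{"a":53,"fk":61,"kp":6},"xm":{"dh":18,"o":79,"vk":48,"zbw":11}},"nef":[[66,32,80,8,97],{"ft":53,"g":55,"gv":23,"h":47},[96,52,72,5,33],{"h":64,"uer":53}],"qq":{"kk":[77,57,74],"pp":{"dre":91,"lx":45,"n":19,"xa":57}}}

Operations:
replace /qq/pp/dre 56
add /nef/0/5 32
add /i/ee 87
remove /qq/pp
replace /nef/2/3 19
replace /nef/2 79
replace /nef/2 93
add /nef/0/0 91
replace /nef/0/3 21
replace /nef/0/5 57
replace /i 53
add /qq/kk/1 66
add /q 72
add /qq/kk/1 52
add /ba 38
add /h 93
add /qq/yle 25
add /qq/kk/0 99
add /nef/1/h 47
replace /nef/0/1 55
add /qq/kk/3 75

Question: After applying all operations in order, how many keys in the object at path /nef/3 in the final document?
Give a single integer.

Answer: 2

Derivation:
After op 1 (replace /qq/pp/dre 56): {"i":{"ee":{"sg":3,"t":19,"w":33,"y":21},"voa":{"a":53,"fk":61,"kp":6},"xm":{"dh":18,"o":79,"vk":48,"zbw":11}},"nef":[[66,32,80,8,97],{"ft":53,"g":55,"gv":23,"h":47},[96,52,72,5,33],{"h":64,"uer":53}],"qq":{"kk":[77,57,74],"pp":{"dre":56,"lx":45,"n":19,"xa":57}}}
After op 2 (add /nef/0/5 32): {"i":{"ee":{"sg":3,"t":19,"w":33,"y":21},"voa":{"a":53,"fk":61,"kp":6},"xm":{"dh":18,"o":79,"vk":48,"zbw":11}},"nef":[[66,32,80,8,97,32],{"ft":53,"g":55,"gv":23,"h":47},[96,52,72,5,33],{"h":64,"uer":53}],"qq":{"kk":[77,57,74],"pp":{"dre":56,"lx":45,"n":19,"xa":57}}}
After op 3 (add /i/ee 87): {"i":{"ee":87,"voa":{"a":53,"fk":61,"kp":6},"xm":{"dh":18,"o":79,"vk":48,"zbw":11}},"nef":[[66,32,80,8,97,32],{"ft":53,"g":55,"gv":23,"h":47},[96,52,72,5,33],{"h":64,"uer":53}],"qq":{"kk":[77,57,74],"pp":{"dre":56,"lx":45,"n":19,"xa":57}}}
After op 4 (remove /qq/pp): {"i":{"ee":87,"voa":{"a":53,"fk":61,"kp":6},"xm":{"dh":18,"o":79,"vk":48,"zbw":11}},"nef":[[66,32,80,8,97,32],{"ft":53,"g":55,"gv":23,"h":47},[96,52,72,5,33],{"h":64,"uer":53}],"qq":{"kk":[77,57,74]}}
After op 5 (replace /nef/2/3 19): {"i":{"ee":87,"voa":{"a":53,"fk":61,"kp":6},"xm":{"dh":18,"o":79,"vk":48,"zbw":11}},"nef":[[66,32,80,8,97,32],{"ft":53,"g":55,"gv":23,"h":47},[96,52,72,19,33],{"h":64,"uer":53}],"qq":{"kk":[77,57,74]}}
After op 6 (replace /nef/2 79): {"i":{"ee":87,"voa":{"a":53,"fk":61,"kp":6},"xm":{"dh":18,"o":79,"vk":48,"zbw":11}},"nef":[[66,32,80,8,97,32],{"ft":53,"g":55,"gv":23,"h":47},79,{"h":64,"uer":53}],"qq":{"kk":[77,57,74]}}
After op 7 (replace /nef/2 93): {"i":{"ee":87,"voa":{"a":53,"fk":61,"kp":6},"xm":{"dh":18,"o":79,"vk":48,"zbw":11}},"nef":[[66,32,80,8,97,32],{"ft":53,"g":55,"gv":23,"h":47},93,{"h":64,"uer":53}],"qq":{"kk":[77,57,74]}}
After op 8 (add /nef/0/0 91): {"i":{"ee":87,"voa":{"a":53,"fk":61,"kp":6},"xm":{"dh":18,"o":79,"vk":48,"zbw":11}},"nef":[[91,66,32,80,8,97,32],{"ft":53,"g":55,"gv":23,"h":47},93,{"h":64,"uer":53}],"qq":{"kk":[77,57,74]}}
After op 9 (replace /nef/0/3 21): {"i":{"ee":87,"voa":{"a":53,"fk":61,"kp":6},"xm":{"dh":18,"o":79,"vk":48,"zbw":11}},"nef":[[91,66,32,21,8,97,32],{"ft":53,"g":55,"gv":23,"h":47},93,{"h":64,"uer":53}],"qq":{"kk":[77,57,74]}}
After op 10 (replace /nef/0/5 57): {"i":{"ee":87,"voa":{"a":53,"fk":61,"kp":6},"xm":{"dh":18,"o":79,"vk":48,"zbw":11}},"nef":[[91,66,32,21,8,57,32],{"ft":53,"g":55,"gv":23,"h":47},93,{"h":64,"uer":53}],"qq":{"kk":[77,57,74]}}
After op 11 (replace /i 53): {"i":53,"nef":[[91,66,32,21,8,57,32],{"ft":53,"g":55,"gv":23,"h":47},93,{"h":64,"uer":53}],"qq":{"kk":[77,57,74]}}
After op 12 (add /qq/kk/1 66): {"i":53,"nef":[[91,66,32,21,8,57,32],{"ft":53,"g":55,"gv":23,"h":47},93,{"h":64,"uer":53}],"qq":{"kk":[77,66,57,74]}}
After op 13 (add /q 72): {"i":53,"nef":[[91,66,32,21,8,57,32],{"ft":53,"g":55,"gv":23,"h":47},93,{"h":64,"uer":53}],"q":72,"qq":{"kk":[77,66,57,74]}}
After op 14 (add /qq/kk/1 52): {"i":53,"nef":[[91,66,32,21,8,57,32],{"ft":53,"g":55,"gv":23,"h":47},93,{"h":64,"uer":53}],"q":72,"qq":{"kk":[77,52,66,57,74]}}
After op 15 (add /ba 38): {"ba":38,"i":53,"nef":[[91,66,32,21,8,57,32],{"ft":53,"g":55,"gv":23,"h":47},93,{"h":64,"uer":53}],"q":72,"qq":{"kk":[77,52,66,57,74]}}
After op 16 (add /h 93): {"ba":38,"h":93,"i":53,"nef":[[91,66,32,21,8,57,32],{"ft":53,"g":55,"gv":23,"h":47},93,{"h":64,"uer":53}],"q":72,"qq":{"kk":[77,52,66,57,74]}}
After op 17 (add /qq/yle 25): {"ba":38,"h":93,"i":53,"nef":[[91,66,32,21,8,57,32],{"ft":53,"g":55,"gv":23,"h":47},93,{"h":64,"uer":53}],"q":72,"qq":{"kk":[77,52,66,57,74],"yle":25}}
After op 18 (add /qq/kk/0 99): {"ba":38,"h":93,"i":53,"nef":[[91,66,32,21,8,57,32],{"ft":53,"g":55,"gv":23,"h":47},93,{"h":64,"uer":53}],"q":72,"qq":{"kk":[99,77,52,66,57,74],"yle":25}}
After op 19 (add /nef/1/h 47): {"ba":38,"h":93,"i":53,"nef":[[91,66,32,21,8,57,32],{"ft":53,"g":55,"gv":23,"h":47},93,{"h":64,"uer":53}],"q":72,"qq":{"kk":[99,77,52,66,57,74],"yle":25}}
After op 20 (replace /nef/0/1 55): {"ba":38,"h":93,"i":53,"nef":[[91,55,32,21,8,57,32],{"ft":53,"g":55,"gv":23,"h":47},93,{"h":64,"uer":53}],"q":72,"qq":{"kk":[99,77,52,66,57,74],"yle":25}}
After op 21 (add /qq/kk/3 75): {"ba":38,"h":93,"i":53,"nef":[[91,55,32,21,8,57,32],{"ft":53,"g":55,"gv":23,"h":47},93,{"h":64,"uer":53}],"q":72,"qq":{"kk":[99,77,52,75,66,57,74],"yle":25}}
Size at path /nef/3: 2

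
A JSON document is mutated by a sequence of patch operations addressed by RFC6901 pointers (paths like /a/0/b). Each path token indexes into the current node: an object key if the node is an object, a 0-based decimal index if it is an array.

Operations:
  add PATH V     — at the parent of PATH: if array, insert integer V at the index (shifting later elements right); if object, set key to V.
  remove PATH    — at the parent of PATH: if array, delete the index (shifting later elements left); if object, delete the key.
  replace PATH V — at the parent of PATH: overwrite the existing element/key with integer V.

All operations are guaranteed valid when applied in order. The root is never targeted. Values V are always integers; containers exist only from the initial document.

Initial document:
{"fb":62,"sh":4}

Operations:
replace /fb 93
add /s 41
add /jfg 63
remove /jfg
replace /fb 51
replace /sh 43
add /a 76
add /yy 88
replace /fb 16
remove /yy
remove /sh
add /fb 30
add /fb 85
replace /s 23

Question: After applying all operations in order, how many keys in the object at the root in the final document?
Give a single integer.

Answer: 3

Derivation:
After op 1 (replace /fb 93): {"fb":93,"sh":4}
After op 2 (add /s 41): {"fb":93,"s":41,"sh":4}
After op 3 (add /jfg 63): {"fb":93,"jfg":63,"s":41,"sh":4}
After op 4 (remove /jfg): {"fb":93,"s":41,"sh":4}
After op 5 (replace /fb 51): {"fb":51,"s":41,"sh":4}
After op 6 (replace /sh 43): {"fb":51,"s":41,"sh":43}
After op 7 (add /a 76): {"a":76,"fb":51,"s":41,"sh":43}
After op 8 (add /yy 88): {"a":76,"fb":51,"s":41,"sh":43,"yy":88}
After op 9 (replace /fb 16): {"a":76,"fb":16,"s":41,"sh":43,"yy":88}
After op 10 (remove /yy): {"a":76,"fb":16,"s":41,"sh":43}
After op 11 (remove /sh): {"a":76,"fb":16,"s":41}
After op 12 (add /fb 30): {"a":76,"fb":30,"s":41}
After op 13 (add /fb 85): {"a":76,"fb":85,"s":41}
After op 14 (replace /s 23): {"a":76,"fb":85,"s":23}
Size at the root: 3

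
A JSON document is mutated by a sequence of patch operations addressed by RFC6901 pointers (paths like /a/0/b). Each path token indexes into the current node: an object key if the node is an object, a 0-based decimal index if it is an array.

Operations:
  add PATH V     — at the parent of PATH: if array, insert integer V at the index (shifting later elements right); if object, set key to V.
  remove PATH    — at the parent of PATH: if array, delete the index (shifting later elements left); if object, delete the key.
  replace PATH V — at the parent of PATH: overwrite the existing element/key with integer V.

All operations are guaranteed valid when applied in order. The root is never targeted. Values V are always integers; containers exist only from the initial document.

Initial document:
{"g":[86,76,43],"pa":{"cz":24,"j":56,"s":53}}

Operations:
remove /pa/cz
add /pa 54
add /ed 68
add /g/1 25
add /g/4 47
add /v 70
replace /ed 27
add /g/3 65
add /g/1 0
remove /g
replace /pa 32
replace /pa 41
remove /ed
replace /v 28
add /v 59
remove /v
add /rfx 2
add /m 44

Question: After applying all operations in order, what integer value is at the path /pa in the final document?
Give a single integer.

After op 1 (remove /pa/cz): {"g":[86,76,43],"pa":{"j":56,"s":53}}
After op 2 (add /pa 54): {"g":[86,76,43],"pa":54}
After op 3 (add /ed 68): {"ed":68,"g":[86,76,43],"pa":54}
After op 4 (add /g/1 25): {"ed":68,"g":[86,25,76,43],"pa":54}
After op 5 (add /g/4 47): {"ed":68,"g":[86,25,76,43,47],"pa":54}
After op 6 (add /v 70): {"ed":68,"g":[86,25,76,43,47],"pa":54,"v":70}
After op 7 (replace /ed 27): {"ed":27,"g":[86,25,76,43,47],"pa":54,"v":70}
After op 8 (add /g/3 65): {"ed":27,"g":[86,25,76,65,43,47],"pa":54,"v":70}
After op 9 (add /g/1 0): {"ed":27,"g":[86,0,25,76,65,43,47],"pa":54,"v":70}
After op 10 (remove /g): {"ed":27,"pa":54,"v":70}
After op 11 (replace /pa 32): {"ed":27,"pa":32,"v":70}
After op 12 (replace /pa 41): {"ed":27,"pa":41,"v":70}
After op 13 (remove /ed): {"pa":41,"v":70}
After op 14 (replace /v 28): {"pa":41,"v":28}
After op 15 (add /v 59): {"pa":41,"v":59}
After op 16 (remove /v): {"pa":41}
After op 17 (add /rfx 2): {"pa":41,"rfx":2}
After op 18 (add /m 44): {"m":44,"pa":41,"rfx":2}
Value at /pa: 41

Answer: 41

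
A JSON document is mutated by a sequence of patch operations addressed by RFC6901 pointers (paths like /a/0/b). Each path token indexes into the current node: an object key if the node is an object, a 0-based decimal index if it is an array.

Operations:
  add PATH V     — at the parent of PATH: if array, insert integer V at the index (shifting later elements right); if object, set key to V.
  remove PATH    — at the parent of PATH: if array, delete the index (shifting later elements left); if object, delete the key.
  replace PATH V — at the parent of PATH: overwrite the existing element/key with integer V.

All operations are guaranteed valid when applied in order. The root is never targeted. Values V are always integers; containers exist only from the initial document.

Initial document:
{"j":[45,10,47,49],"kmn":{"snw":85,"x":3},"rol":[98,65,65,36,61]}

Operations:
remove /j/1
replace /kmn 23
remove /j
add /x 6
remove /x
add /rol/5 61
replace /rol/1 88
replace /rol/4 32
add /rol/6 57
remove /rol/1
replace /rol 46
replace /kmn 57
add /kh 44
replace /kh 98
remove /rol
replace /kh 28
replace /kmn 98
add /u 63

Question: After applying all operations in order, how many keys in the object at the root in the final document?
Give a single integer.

After op 1 (remove /j/1): {"j":[45,47,49],"kmn":{"snw":85,"x":3},"rol":[98,65,65,36,61]}
After op 2 (replace /kmn 23): {"j":[45,47,49],"kmn":23,"rol":[98,65,65,36,61]}
After op 3 (remove /j): {"kmn":23,"rol":[98,65,65,36,61]}
After op 4 (add /x 6): {"kmn":23,"rol":[98,65,65,36,61],"x":6}
After op 5 (remove /x): {"kmn":23,"rol":[98,65,65,36,61]}
After op 6 (add /rol/5 61): {"kmn":23,"rol":[98,65,65,36,61,61]}
After op 7 (replace /rol/1 88): {"kmn":23,"rol":[98,88,65,36,61,61]}
After op 8 (replace /rol/4 32): {"kmn":23,"rol":[98,88,65,36,32,61]}
After op 9 (add /rol/6 57): {"kmn":23,"rol":[98,88,65,36,32,61,57]}
After op 10 (remove /rol/1): {"kmn":23,"rol":[98,65,36,32,61,57]}
After op 11 (replace /rol 46): {"kmn":23,"rol":46}
After op 12 (replace /kmn 57): {"kmn":57,"rol":46}
After op 13 (add /kh 44): {"kh":44,"kmn":57,"rol":46}
After op 14 (replace /kh 98): {"kh":98,"kmn":57,"rol":46}
After op 15 (remove /rol): {"kh":98,"kmn":57}
After op 16 (replace /kh 28): {"kh":28,"kmn":57}
After op 17 (replace /kmn 98): {"kh":28,"kmn":98}
After op 18 (add /u 63): {"kh":28,"kmn":98,"u":63}
Size at the root: 3

Answer: 3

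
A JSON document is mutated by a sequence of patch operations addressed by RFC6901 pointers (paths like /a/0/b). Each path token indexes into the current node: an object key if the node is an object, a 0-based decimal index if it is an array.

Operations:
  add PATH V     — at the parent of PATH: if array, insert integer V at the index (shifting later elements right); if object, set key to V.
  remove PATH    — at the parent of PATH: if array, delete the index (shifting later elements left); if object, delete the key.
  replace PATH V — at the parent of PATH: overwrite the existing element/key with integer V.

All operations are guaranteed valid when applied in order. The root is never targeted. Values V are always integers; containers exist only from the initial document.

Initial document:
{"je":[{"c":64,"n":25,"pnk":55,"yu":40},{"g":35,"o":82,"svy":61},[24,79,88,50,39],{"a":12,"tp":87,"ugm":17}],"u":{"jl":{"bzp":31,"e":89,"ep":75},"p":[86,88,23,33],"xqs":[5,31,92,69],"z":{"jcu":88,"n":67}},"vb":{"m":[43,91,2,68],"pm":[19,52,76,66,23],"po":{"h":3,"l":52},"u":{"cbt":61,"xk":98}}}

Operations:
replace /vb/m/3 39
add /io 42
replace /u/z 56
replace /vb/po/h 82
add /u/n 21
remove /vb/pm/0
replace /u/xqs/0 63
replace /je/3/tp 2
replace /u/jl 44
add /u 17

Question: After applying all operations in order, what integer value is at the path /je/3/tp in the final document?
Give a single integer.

Answer: 2

Derivation:
After op 1 (replace /vb/m/3 39): {"je":[{"c":64,"n":25,"pnk":55,"yu":40},{"g":35,"o":82,"svy":61},[24,79,88,50,39],{"a":12,"tp":87,"ugm":17}],"u":{"jl":{"bzp":31,"e":89,"ep":75},"p":[86,88,23,33],"xqs":[5,31,92,69],"z":{"jcu":88,"n":67}},"vb":{"m":[43,91,2,39],"pm":[19,52,76,66,23],"po":{"h":3,"l":52},"u":{"cbt":61,"xk":98}}}
After op 2 (add /io 42): {"io":42,"je":[{"c":64,"n":25,"pnk":55,"yu":40},{"g":35,"o":82,"svy":61},[24,79,88,50,39],{"a":12,"tp":87,"ugm":17}],"u":{"jl":{"bzp":31,"e":89,"ep":75},"p":[86,88,23,33],"xqs":[5,31,92,69],"z":{"jcu":88,"n":67}},"vb":{"m":[43,91,2,39],"pm":[19,52,76,66,23],"po":{"h":3,"l":52},"u":{"cbt":61,"xk":98}}}
After op 3 (replace /u/z 56): {"io":42,"je":[{"c":64,"n":25,"pnk":55,"yu":40},{"g":35,"o":82,"svy":61},[24,79,88,50,39],{"a":12,"tp":87,"ugm":17}],"u":{"jl":{"bzp":31,"e":89,"ep":75},"p":[86,88,23,33],"xqs":[5,31,92,69],"z":56},"vb":{"m":[43,91,2,39],"pm":[19,52,76,66,23],"po":{"h":3,"l":52},"u":{"cbt":61,"xk":98}}}
After op 4 (replace /vb/po/h 82): {"io":42,"je":[{"c":64,"n":25,"pnk":55,"yu":40},{"g":35,"o":82,"svy":61},[24,79,88,50,39],{"a":12,"tp":87,"ugm":17}],"u":{"jl":{"bzp":31,"e":89,"ep":75},"p":[86,88,23,33],"xqs":[5,31,92,69],"z":56},"vb":{"m":[43,91,2,39],"pm":[19,52,76,66,23],"po":{"h":82,"l":52},"u":{"cbt":61,"xk":98}}}
After op 5 (add /u/n 21): {"io":42,"je":[{"c":64,"n":25,"pnk":55,"yu":40},{"g":35,"o":82,"svy":61},[24,79,88,50,39],{"a":12,"tp":87,"ugm":17}],"u":{"jl":{"bzp":31,"e":89,"ep":75},"n":21,"p":[86,88,23,33],"xqs":[5,31,92,69],"z":56},"vb":{"m":[43,91,2,39],"pm":[19,52,76,66,23],"po":{"h":82,"l":52},"u":{"cbt":61,"xk":98}}}
After op 6 (remove /vb/pm/0): {"io":42,"je":[{"c":64,"n":25,"pnk":55,"yu":40},{"g":35,"o":82,"svy":61},[24,79,88,50,39],{"a":12,"tp":87,"ugm":17}],"u":{"jl":{"bzp":31,"e":89,"ep":75},"n":21,"p":[86,88,23,33],"xqs":[5,31,92,69],"z":56},"vb":{"m":[43,91,2,39],"pm":[52,76,66,23],"po":{"h":82,"l":52},"u":{"cbt":61,"xk":98}}}
After op 7 (replace /u/xqs/0 63): {"io":42,"je":[{"c":64,"n":25,"pnk":55,"yu":40},{"g":35,"o":82,"svy":61},[24,79,88,50,39],{"a":12,"tp":87,"ugm":17}],"u":{"jl":{"bzp":31,"e":89,"ep":75},"n":21,"p":[86,88,23,33],"xqs":[63,31,92,69],"z":56},"vb":{"m":[43,91,2,39],"pm":[52,76,66,23],"po":{"h":82,"l":52},"u":{"cbt":61,"xk":98}}}
After op 8 (replace /je/3/tp 2): {"io":42,"je":[{"c":64,"n":25,"pnk":55,"yu":40},{"g":35,"o":82,"svy":61},[24,79,88,50,39],{"a":12,"tp":2,"ugm":17}],"u":{"jl":{"bzp":31,"e":89,"ep":75},"n":21,"p":[86,88,23,33],"xqs":[63,31,92,69],"z":56},"vb":{"m":[43,91,2,39],"pm":[52,76,66,23],"po":{"h":82,"l":52},"u":{"cbt":61,"xk":98}}}
After op 9 (replace /u/jl 44): {"io":42,"je":[{"c":64,"n":25,"pnk":55,"yu":40},{"g":35,"o":82,"svy":61},[24,79,88,50,39],{"a":12,"tp":2,"ugm":17}],"u":{"jl":44,"n":21,"p":[86,88,23,33],"xqs":[63,31,92,69],"z":56},"vb":{"m":[43,91,2,39],"pm":[52,76,66,23],"po":{"h":82,"l":52},"u":{"cbt":61,"xk":98}}}
After op 10 (add /u 17): {"io":42,"je":[{"c":64,"n":25,"pnk":55,"yu":40},{"g":35,"o":82,"svy":61},[24,79,88,50,39],{"a":12,"tp":2,"ugm":17}],"u":17,"vb":{"m":[43,91,2,39],"pm":[52,76,66,23],"po":{"h":82,"l":52},"u":{"cbt":61,"xk":98}}}
Value at /je/3/tp: 2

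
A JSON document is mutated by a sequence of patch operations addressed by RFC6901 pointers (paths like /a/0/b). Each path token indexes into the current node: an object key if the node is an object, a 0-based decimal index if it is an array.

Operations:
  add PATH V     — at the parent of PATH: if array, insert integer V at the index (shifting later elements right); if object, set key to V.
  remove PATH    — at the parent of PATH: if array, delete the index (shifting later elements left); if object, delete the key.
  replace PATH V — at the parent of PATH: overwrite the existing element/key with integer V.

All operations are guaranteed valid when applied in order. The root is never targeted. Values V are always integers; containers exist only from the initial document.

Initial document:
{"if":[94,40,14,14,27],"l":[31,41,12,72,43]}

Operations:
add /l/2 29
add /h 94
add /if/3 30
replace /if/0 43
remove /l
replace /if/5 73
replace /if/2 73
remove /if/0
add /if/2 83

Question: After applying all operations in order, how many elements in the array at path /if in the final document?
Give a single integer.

Answer: 6

Derivation:
After op 1 (add /l/2 29): {"if":[94,40,14,14,27],"l":[31,41,29,12,72,43]}
After op 2 (add /h 94): {"h":94,"if":[94,40,14,14,27],"l":[31,41,29,12,72,43]}
After op 3 (add /if/3 30): {"h":94,"if":[94,40,14,30,14,27],"l":[31,41,29,12,72,43]}
After op 4 (replace /if/0 43): {"h":94,"if":[43,40,14,30,14,27],"l":[31,41,29,12,72,43]}
After op 5 (remove /l): {"h":94,"if":[43,40,14,30,14,27]}
After op 6 (replace /if/5 73): {"h":94,"if":[43,40,14,30,14,73]}
After op 7 (replace /if/2 73): {"h":94,"if":[43,40,73,30,14,73]}
After op 8 (remove /if/0): {"h":94,"if":[40,73,30,14,73]}
After op 9 (add /if/2 83): {"h":94,"if":[40,73,83,30,14,73]}
Size at path /if: 6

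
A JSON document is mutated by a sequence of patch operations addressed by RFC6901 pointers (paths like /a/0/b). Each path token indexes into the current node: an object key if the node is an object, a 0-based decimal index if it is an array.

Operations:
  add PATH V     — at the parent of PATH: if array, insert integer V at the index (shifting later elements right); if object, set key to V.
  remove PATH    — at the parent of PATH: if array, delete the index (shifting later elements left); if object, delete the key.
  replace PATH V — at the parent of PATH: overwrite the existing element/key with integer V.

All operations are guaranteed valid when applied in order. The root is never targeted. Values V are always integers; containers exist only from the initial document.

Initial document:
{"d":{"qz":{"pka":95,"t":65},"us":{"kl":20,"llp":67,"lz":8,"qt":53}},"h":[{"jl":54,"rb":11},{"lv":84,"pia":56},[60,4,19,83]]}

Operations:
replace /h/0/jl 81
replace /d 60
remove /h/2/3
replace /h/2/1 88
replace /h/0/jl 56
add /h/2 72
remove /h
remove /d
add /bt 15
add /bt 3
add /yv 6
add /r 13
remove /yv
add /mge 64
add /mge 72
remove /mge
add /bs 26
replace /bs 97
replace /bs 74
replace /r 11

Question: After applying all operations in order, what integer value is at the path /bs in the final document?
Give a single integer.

After op 1 (replace /h/0/jl 81): {"d":{"qz":{"pka":95,"t":65},"us":{"kl":20,"llp":67,"lz":8,"qt":53}},"h":[{"jl":81,"rb":11},{"lv":84,"pia":56},[60,4,19,83]]}
After op 2 (replace /d 60): {"d":60,"h":[{"jl":81,"rb":11},{"lv":84,"pia":56},[60,4,19,83]]}
After op 3 (remove /h/2/3): {"d":60,"h":[{"jl":81,"rb":11},{"lv":84,"pia":56},[60,4,19]]}
After op 4 (replace /h/2/1 88): {"d":60,"h":[{"jl":81,"rb":11},{"lv":84,"pia":56},[60,88,19]]}
After op 5 (replace /h/0/jl 56): {"d":60,"h":[{"jl":56,"rb":11},{"lv":84,"pia":56},[60,88,19]]}
After op 6 (add /h/2 72): {"d":60,"h":[{"jl":56,"rb":11},{"lv":84,"pia":56},72,[60,88,19]]}
After op 7 (remove /h): {"d":60}
After op 8 (remove /d): {}
After op 9 (add /bt 15): {"bt":15}
After op 10 (add /bt 3): {"bt":3}
After op 11 (add /yv 6): {"bt":3,"yv":6}
After op 12 (add /r 13): {"bt":3,"r":13,"yv":6}
After op 13 (remove /yv): {"bt":3,"r":13}
After op 14 (add /mge 64): {"bt":3,"mge":64,"r":13}
After op 15 (add /mge 72): {"bt":3,"mge":72,"r":13}
After op 16 (remove /mge): {"bt":3,"r":13}
After op 17 (add /bs 26): {"bs":26,"bt":3,"r":13}
After op 18 (replace /bs 97): {"bs":97,"bt":3,"r":13}
After op 19 (replace /bs 74): {"bs":74,"bt":3,"r":13}
After op 20 (replace /r 11): {"bs":74,"bt":3,"r":11}
Value at /bs: 74

Answer: 74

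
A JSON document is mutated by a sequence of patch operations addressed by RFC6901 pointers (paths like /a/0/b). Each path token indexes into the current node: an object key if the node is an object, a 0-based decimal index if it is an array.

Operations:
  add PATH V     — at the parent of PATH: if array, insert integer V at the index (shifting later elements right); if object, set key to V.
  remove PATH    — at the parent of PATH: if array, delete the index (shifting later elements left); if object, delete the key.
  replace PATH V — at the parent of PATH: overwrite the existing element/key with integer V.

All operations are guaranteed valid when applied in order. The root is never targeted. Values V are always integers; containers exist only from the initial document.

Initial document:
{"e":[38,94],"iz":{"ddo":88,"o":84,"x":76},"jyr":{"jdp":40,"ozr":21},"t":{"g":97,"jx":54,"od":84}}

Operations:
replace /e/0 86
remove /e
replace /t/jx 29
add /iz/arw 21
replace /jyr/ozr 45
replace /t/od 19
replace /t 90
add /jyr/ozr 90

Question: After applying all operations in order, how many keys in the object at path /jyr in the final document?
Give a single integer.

Answer: 2

Derivation:
After op 1 (replace /e/0 86): {"e":[86,94],"iz":{"ddo":88,"o":84,"x":76},"jyr":{"jdp":40,"ozr":21},"t":{"g":97,"jx":54,"od":84}}
After op 2 (remove /e): {"iz":{"ddo":88,"o":84,"x":76},"jyr":{"jdp":40,"ozr":21},"t":{"g":97,"jx":54,"od":84}}
After op 3 (replace /t/jx 29): {"iz":{"ddo":88,"o":84,"x":76},"jyr":{"jdp":40,"ozr":21},"t":{"g":97,"jx":29,"od":84}}
After op 4 (add /iz/arw 21): {"iz":{"arw":21,"ddo":88,"o":84,"x":76},"jyr":{"jdp":40,"ozr":21},"t":{"g":97,"jx":29,"od":84}}
After op 5 (replace /jyr/ozr 45): {"iz":{"arw":21,"ddo":88,"o":84,"x":76},"jyr":{"jdp":40,"ozr":45},"t":{"g":97,"jx":29,"od":84}}
After op 6 (replace /t/od 19): {"iz":{"arw":21,"ddo":88,"o":84,"x":76},"jyr":{"jdp":40,"ozr":45},"t":{"g":97,"jx":29,"od":19}}
After op 7 (replace /t 90): {"iz":{"arw":21,"ddo":88,"o":84,"x":76},"jyr":{"jdp":40,"ozr":45},"t":90}
After op 8 (add /jyr/ozr 90): {"iz":{"arw":21,"ddo":88,"o":84,"x":76},"jyr":{"jdp":40,"ozr":90},"t":90}
Size at path /jyr: 2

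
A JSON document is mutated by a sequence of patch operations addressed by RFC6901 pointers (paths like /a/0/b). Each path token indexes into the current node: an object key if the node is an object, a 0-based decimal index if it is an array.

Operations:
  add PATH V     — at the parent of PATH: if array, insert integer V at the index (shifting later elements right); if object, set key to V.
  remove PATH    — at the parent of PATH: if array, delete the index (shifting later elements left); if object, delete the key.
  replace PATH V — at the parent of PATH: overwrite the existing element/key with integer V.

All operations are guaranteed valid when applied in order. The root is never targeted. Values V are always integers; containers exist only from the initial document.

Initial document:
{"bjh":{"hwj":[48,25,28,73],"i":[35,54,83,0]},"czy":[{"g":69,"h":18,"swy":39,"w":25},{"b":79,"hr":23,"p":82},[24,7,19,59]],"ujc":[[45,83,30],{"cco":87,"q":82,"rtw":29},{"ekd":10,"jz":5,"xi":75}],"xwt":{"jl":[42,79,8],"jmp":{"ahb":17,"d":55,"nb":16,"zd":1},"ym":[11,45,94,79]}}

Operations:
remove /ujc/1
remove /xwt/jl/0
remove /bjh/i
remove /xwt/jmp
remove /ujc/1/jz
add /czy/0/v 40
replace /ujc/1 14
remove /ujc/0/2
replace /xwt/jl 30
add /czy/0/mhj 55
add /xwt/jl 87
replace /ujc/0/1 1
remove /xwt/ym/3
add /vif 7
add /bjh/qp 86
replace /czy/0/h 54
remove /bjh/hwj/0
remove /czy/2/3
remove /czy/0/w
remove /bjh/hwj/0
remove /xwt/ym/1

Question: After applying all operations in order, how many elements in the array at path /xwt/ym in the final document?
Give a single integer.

After op 1 (remove /ujc/1): {"bjh":{"hwj":[48,25,28,73],"i":[35,54,83,0]},"czy":[{"g":69,"h":18,"swy":39,"w":25},{"b":79,"hr":23,"p":82},[24,7,19,59]],"ujc":[[45,83,30],{"ekd":10,"jz":5,"xi":75}],"xwt":{"jl":[42,79,8],"jmp":{"ahb":17,"d":55,"nb":16,"zd":1},"ym":[11,45,94,79]}}
After op 2 (remove /xwt/jl/0): {"bjh":{"hwj":[48,25,28,73],"i":[35,54,83,0]},"czy":[{"g":69,"h":18,"swy":39,"w":25},{"b":79,"hr":23,"p":82},[24,7,19,59]],"ujc":[[45,83,30],{"ekd":10,"jz":5,"xi":75}],"xwt":{"jl":[79,8],"jmp":{"ahb":17,"d":55,"nb":16,"zd":1},"ym":[11,45,94,79]}}
After op 3 (remove /bjh/i): {"bjh":{"hwj":[48,25,28,73]},"czy":[{"g":69,"h":18,"swy":39,"w":25},{"b":79,"hr":23,"p":82},[24,7,19,59]],"ujc":[[45,83,30],{"ekd":10,"jz":5,"xi":75}],"xwt":{"jl":[79,8],"jmp":{"ahb":17,"d":55,"nb":16,"zd":1},"ym":[11,45,94,79]}}
After op 4 (remove /xwt/jmp): {"bjh":{"hwj":[48,25,28,73]},"czy":[{"g":69,"h":18,"swy":39,"w":25},{"b":79,"hr":23,"p":82},[24,7,19,59]],"ujc":[[45,83,30],{"ekd":10,"jz":5,"xi":75}],"xwt":{"jl":[79,8],"ym":[11,45,94,79]}}
After op 5 (remove /ujc/1/jz): {"bjh":{"hwj":[48,25,28,73]},"czy":[{"g":69,"h":18,"swy":39,"w":25},{"b":79,"hr":23,"p":82},[24,7,19,59]],"ujc":[[45,83,30],{"ekd":10,"xi":75}],"xwt":{"jl":[79,8],"ym":[11,45,94,79]}}
After op 6 (add /czy/0/v 40): {"bjh":{"hwj":[48,25,28,73]},"czy":[{"g":69,"h":18,"swy":39,"v":40,"w":25},{"b":79,"hr":23,"p":82},[24,7,19,59]],"ujc":[[45,83,30],{"ekd":10,"xi":75}],"xwt":{"jl":[79,8],"ym":[11,45,94,79]}}
After op 7 (replace /ujc/1 14): {"bjh":{"hwj":[48,25,28,73]},"czy":[{"g":69,"h":18,"swy":39,"v":40,"w":25},{"b":79,"hr":23,"p":82},[24,7,19,59]],"ujc":[[45,83,30],14],"xwt":{"jl":[79,8],"ym":[11,45,94,79]}}
After op 8 (remove /ujc/0/2): {"bjh":{"hwj":[48,25,28,73]},"czy":[{"g":69,"h":18,"swy":39,"v":40,"w":25},{"b":79,"hr":23,"p":82},[24,7,19,59]],"ujc":[[45,83],14],"xwt":{"jl":[79,8],"ym":[11,45,94,79]}}
After op 9 (replace /xwt/jl 30): {"bjh":{"hwj":[48,25,28,73]},"czy":[{"g":69,"h":18,"swy":39,"v":40,"w":25},{"b":79,"hr":23,"p":82},[24,7,19,59]],"ujc":[[45,83],14],"xwt":{"jl":30,"ym":[11,45,94,79]}}
After op 10 (add /czy/0/mhj 55): {"bjh":{"hwj":[48,25,28,73]},"czy":[{"g":69,"h":18,"mhj":55,"swy":39,"v":40,"w":25},{"b":79,"hr":23,"p":82},[24,7,19,59]],"ujc":[[45,83],14],"xwt":{"jl":30,"ym":[11,45,94,79]}}
After op 11 (add /xwt/jl 87): {"bjh":{"hwj":[48,25,28,73]},"czy":[{"g":69,"h":18,"mhj":55,"swy":39,"v":40,"w":25},{"b":79,"hr":23,"p":82},[24,7,19,59]],"ujc":[[45,83],14],"xwt":{"jl":87,"ym":[11,45,94,79]}}
After op 12 (replace /ujc/0/1 1): {"bjh":{"hwj":[48,25,28,73]},"czy":[{"g":69,"h":18,"mhj":55,"swy":39,"v":40,"w":25},{"b":79,"hr":23,"p":82},[24,7,19,59]],"ujc":[[45,1],14],"xwt":{"jl":87,"ym":[11,45,94,79]}}
After op 13 (remove /xwt/ym/3): {"bjh":{"hwj":[48,25,28,73]},"czy":[{"g":69,"h":18,"mhj":55,"swy":39,"v":40,"w":25},{"b":79,"hr":23,"p":82},[24,7,19,59]],"ujc":[[45,1],14],"xwt":{"jl":87,"ym":[11,45,94]}}
After op 14 (add /vif 7): {"bjh":{"hwj":[48,25,28,73]},"czy":[{"g":69,"h":18,"mhj":55,"swy":39,"v":40,"w":25},{"b":79,"hr":23,"p":82},[24,7,19,59]],"ujc":[[45,1],14],"vif":7,"xwt":{"jl":87,"ym":[11,45,94]}}
After op 15 (add /bjh/qp 86): {"bjh":{"hwj":[48,25,28,73],"qp":86},"czy":[{"g":69,"h":18,"mhj":55,"swy":39,"v":40,"w":25},{"b":79,"hr":23,"p":82},[24,7,19,59]],"ujc":[[45,1],14],"vif":7,"xwt":{"jl":87,"ym":[11,45,94]}}
After op 16 (replace /czy/0/h 54): {"bjh":{"hwj":[48,25,28,73],"qp":86},"czy":[{"g":69,"h":54,"mhj":55,"swy":39,"v":40,"w":25},{"b":79,"hr":23,"p":82},[24,7,19,59]],"ujc":[[45,1],14],"vif":7,"xwt":{"jl":87,"ym":[11,45,94]}}
After op 17 (remove /bjh/hwj/0): {"bjh":{"hwj":[25,28,73],"qp":86},"czy":[{"g":69,"h":54,"mhj":55,"swy":39,"v":40,"w":25},{"b":79,"hr":23,"p":82},[24,7,19,59]],"ujc":[[45,1],14],"vif":7,"xwt":{"jl":87,"ym":[11,45,94]}}
After op 18 (remove /czy/2/3): {"bjh":{"hwj":[25,28,73],"qp":86},"czy":[{"g":69,"h":54,"mhj":55,"swy":39,"v":40,"w":25},{"b":79,"hr":23,"p":82},[24,7,19]],"ujc":[[45,1],14],"vif":7,"xwt":{"jl":87,"ym":[11,45,94]}}
After op 19 (remove /czy/0/w): {"bjh":{"hwj":[25,28,73],"qp":86},"czy":[{"g":69,"h":54,"mhj":55,"swy":39,"v":40},{"b":79,"hr":23,"p":82},[24,7,19]],"ujc":[[45,1],14],"vif":7,"xwt":{"jl":87,"ym":[11,45,94]}}
After op 20 (remove /bjh/hwj/0): {"bjh":{"hwj":[28,73],"qp":86},"czy":[{"g":69,"h":54,"mhj":55,"swy":39,"v":40},{"b":79,"hr":23,"p":82},[24,7,19]],"ujc":[[45,1],14],"vif":7,"xwt":{"jl":87,"ym":[11,45,94]}}
After op 21 (remove /xwt/ym/1): {"bjh":{"hwj":[28,73],"qp":86},"czy":[{"g":69,"h":54,"mhj":55,"swy":39,"v":40},{"b":79,"hr":23,"p":82},[24,7,19]],"ujc":[[45,1],14],"vif":7,"xwt":{"jl":87,"ym":[11,94]}}
Size at path /xwt/ym: 2

Answer: 2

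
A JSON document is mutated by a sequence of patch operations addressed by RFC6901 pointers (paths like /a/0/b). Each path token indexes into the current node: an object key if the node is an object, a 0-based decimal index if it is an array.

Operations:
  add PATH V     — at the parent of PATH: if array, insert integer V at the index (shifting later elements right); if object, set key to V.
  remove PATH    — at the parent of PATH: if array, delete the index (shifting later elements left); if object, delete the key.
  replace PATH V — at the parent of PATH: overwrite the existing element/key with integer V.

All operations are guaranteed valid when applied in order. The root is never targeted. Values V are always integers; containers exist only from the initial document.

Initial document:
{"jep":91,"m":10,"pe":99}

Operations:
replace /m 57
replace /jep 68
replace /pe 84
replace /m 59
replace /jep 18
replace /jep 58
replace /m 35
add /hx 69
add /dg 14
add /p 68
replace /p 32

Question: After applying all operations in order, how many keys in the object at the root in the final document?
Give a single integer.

Answer: 6

Derivation:
After op 1 (replace /m 57): {"jep":91,"m":57,"pe":99}
After op 2 (replace /jep 68): {"jep":68,"m":57,"pe":99}
After op 3 (replace /pe 84): {"jep":68,"m":57,"pe":84}
After op 4 (replace /m 59): {"jep":68,"m":59,"pe":84}
After op 5 (replace /jep 18): {"jep":18,"m":59,"pe":84}
After op 6 (replace /jep 58): {"jep":58,"m":59,"pe":84}
After op 7 (replace /m 35): {"jep":58,"m":35,"pe":84}
After op 8 (add /hx 69): {"hx":69,"jep":58,"m":35,"pe":84}
After op 9 (add /dg 14): {"dg":14,"hx":69,"jep":58,"m":35,"pe":84}
After op 10 (add /p 68): {"dg":14,"hx":69,"jep":58,"m":35,"p":68,"pe":84}
After op 11 (replace /p 32): {"dg":14,"hx":69,"jep":58,"m":35,"p":32,"pe":84}
Size at the root: 6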